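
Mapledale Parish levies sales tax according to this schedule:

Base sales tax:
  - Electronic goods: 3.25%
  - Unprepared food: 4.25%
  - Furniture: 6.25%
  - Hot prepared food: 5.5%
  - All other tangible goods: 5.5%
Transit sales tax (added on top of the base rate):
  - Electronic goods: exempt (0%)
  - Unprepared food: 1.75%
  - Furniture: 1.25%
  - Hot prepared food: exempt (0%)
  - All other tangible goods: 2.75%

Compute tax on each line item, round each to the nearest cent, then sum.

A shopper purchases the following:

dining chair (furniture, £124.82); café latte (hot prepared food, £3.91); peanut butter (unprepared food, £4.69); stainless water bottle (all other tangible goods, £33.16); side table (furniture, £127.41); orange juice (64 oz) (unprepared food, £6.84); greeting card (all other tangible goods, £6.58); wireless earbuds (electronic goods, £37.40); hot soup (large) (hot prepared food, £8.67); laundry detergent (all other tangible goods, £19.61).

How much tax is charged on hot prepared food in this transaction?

£0.70

Café latte £3.91: hot prepared food → 5.5% + 0% transit = 5.5% → £0.22
Hot soup (large) £8.67: hot prepared food → 5.5% + 0% transit = 5.5% → £0.48
Tax on hot prepared food = £0.22 + £0.48 = £0.70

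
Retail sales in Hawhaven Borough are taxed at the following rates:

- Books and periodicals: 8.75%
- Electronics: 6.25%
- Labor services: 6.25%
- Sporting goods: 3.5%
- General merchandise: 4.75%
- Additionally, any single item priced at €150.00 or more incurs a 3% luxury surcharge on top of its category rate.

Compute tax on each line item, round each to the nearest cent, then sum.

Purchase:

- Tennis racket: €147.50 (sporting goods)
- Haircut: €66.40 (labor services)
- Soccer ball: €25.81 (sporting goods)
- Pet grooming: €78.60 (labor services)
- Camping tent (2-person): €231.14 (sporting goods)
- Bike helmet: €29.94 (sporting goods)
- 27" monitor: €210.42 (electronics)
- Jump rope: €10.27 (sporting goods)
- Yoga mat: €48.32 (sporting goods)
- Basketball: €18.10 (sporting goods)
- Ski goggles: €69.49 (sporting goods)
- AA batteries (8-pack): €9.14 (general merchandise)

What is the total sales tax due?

Tennis racket €147.50: sporting goods → 3.5% → €5.16
Haircut €66.40: labor services → 6.25% → €4.15
Soccer ball €25.81: sporting goods → 3.5% → €0.90
Pet grooming €78.60: labor services → 6.25% → €4.91
Camping tent (2-person) €231.14: sporting goods → 3.5% + 3% surcharge = 6.5% → €15.02
Bike helmet €29.94: sporting goods → 3.5% → €1.05
27" monitor €210.42: electronics → 6.25% + 3% surcharge = 9.25% → €19.46
Jump rope €10.27: sporting goods → 3.5% → €0.36
Yoga mat €48.32: sporting goods → 3.5% → €1.69
Basketball €18.10: sporting goods → 3.5% → €0.63
Ski goggles €69.49: sporting goods → 3.5% → €2.43
AA batteries (8-pack) €9.14: general merchandise → 4.75% → €0.43
Total tax = €5.16 + €4.15 + €0.90 + €4.91 + €15.02 + €1.05 + €19.46 + €0.36 + €1.69 + €0.63 + €2.43 + €0.43 = €56.19

€56.19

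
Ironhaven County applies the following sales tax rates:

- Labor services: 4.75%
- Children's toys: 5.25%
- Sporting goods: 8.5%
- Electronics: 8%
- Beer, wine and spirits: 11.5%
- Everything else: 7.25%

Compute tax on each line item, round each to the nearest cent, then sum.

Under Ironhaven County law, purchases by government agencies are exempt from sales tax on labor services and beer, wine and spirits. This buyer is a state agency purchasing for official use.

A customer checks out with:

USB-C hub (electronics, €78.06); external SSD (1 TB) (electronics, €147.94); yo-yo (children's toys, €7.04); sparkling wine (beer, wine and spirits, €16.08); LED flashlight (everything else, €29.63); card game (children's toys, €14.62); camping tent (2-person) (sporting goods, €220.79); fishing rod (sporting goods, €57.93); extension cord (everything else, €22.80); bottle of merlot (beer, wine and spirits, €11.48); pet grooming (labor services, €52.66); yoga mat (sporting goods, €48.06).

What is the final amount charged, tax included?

USB-C hub €78.06: electronics → 8% → €6.24
External SSD (1 TB) €147.94: electronics → 8% → €11.84
Yo-yo €7.04: children's toys → 5.25% → €0.37
Sparkling wine €16.08: beer, wine and spirits, buyer-exempt → 0% → €0.00
LED flashlight €29.63: everything else → 7.25% → €2.15
Card game €14.62: children's toys → 5.25% → €0.77
Camping tent (2-person) €220.79: sporting goods → 8.5% → €18.77
Fishing rod €57.93: sporting goods → 8.5% → €4.92
Extension cord €22.80: everything else → 7.25% → €1.65
Bottle of merlot €11.48: beer, wine and spirits, buyer-exempt → 0% → €0.00
Pet grooming €52.66: labor services, buyer-exempt → 0% → €0.00
Yoga mat €48.06: sporting goods → 8.5% → €4.09
Subtotal = €707.09; tax = €50.80; total due = €757.89

€757.89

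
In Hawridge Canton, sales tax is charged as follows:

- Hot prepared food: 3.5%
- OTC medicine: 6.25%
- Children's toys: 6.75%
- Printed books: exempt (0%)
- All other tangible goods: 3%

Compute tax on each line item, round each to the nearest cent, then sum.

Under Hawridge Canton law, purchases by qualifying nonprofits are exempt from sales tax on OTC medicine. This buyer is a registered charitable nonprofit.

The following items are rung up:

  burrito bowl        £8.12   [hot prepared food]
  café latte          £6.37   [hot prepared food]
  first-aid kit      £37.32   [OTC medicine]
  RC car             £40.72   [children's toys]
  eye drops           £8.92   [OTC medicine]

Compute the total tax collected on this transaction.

£3.25

Burrito bowl £8.12: hot prepared food → 3.5% → £0.28
Café latte £6.37: hot prepared food → 3.5% → £0.22
First-aid kit £37.32: OTC medicine, buyer-exempt → 0% → £0.00
RC car £40.72: children's toys → 6.75% → £2.75
Eye drops £8.92: OTC medicine, buyer-exempt → 0% → £0.00
Total tax = £0.28 + £0.22 + £2.75 = £3.25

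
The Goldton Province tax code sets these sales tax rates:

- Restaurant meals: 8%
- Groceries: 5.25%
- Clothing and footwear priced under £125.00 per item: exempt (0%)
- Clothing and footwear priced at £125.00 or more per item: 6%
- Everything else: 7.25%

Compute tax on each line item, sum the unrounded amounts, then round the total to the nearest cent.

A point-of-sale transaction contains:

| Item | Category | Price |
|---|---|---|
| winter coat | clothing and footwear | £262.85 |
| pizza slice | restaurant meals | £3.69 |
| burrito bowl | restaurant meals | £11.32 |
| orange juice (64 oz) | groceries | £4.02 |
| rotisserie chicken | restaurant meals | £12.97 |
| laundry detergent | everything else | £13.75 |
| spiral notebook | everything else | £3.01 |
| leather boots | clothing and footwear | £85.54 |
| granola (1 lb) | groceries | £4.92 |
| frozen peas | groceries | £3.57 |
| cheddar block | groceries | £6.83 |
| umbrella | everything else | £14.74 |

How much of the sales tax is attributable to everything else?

£2.28

Laundry detergent £13.75: everything else → 7.25% → £0.996875
Spiral notebook £3.01: everything else → 7.25% → £0.218225
Umbrella £14.74: everything else → 7.25% → £1.06865
Tax on everything else: unrounded sum = £2.28375 → £2.28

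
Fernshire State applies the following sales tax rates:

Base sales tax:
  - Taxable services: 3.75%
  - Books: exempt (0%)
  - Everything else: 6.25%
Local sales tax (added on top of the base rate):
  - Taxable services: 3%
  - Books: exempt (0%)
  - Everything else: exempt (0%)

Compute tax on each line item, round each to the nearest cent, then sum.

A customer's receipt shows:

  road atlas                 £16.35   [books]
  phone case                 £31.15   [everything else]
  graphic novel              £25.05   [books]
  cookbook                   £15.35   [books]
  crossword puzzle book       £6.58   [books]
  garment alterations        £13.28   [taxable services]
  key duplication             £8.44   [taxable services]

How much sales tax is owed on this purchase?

Road atlas £16.35: books → 0% + 0% local = 0% → £0.00
Phone case £31.15: everything else → 6.25% + 0% local = 6.25% → £1.95
Graphic novel £25.05: books → 0% + 0% local = 0% → £0.00
Cookbook £15.35: books → 0% + 0% local = 0% → £0.00
Crossword puzzle book £6.58: books → 0% + 0% local = 0% → £0.00
Garment alterations £13.28: taxable services → 3.75% + 3% local = 6.75% → £0.90
Key duplication £8.44: taxable services → 3.75% + 3% local = 6.75% → £0.57
Total tax = £1.95 + £0.90 + £0.57 = £3.42

£3.42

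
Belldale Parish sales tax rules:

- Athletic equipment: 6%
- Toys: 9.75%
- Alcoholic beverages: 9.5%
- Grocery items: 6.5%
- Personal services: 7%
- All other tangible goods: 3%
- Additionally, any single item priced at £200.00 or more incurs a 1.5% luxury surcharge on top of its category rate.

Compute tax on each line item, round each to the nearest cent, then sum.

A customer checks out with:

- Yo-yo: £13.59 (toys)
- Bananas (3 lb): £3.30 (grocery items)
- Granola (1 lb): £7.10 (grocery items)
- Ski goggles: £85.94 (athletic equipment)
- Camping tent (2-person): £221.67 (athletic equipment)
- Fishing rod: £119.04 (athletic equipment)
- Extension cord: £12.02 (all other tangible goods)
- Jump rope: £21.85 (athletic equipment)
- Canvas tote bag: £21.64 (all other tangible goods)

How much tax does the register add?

Yo-yo £13.59: toys → 9.75% → £1.33
Bananas (3 lb) £3.30: grocery items → 6.5% → £0.21
Granola (1 lb) £7.10: grocery items → 6.5% → £0.46
Ski goggles £85.94: athletic equipment → 6% → £5.16
Camping tent (2-person) £221.67: athletic equipment → 6% + 1.5% surcharge = 7.5% → £16.63
Fishing rod £119.04: athletic equipment → 6% → £7.14
Extension cord £12.02: all other tangible goods → 3% → £0.36
Jump rope £21.85: athletic equipment → 6% → £1.31
Canvas tote bag £21.64: all other tangible goods → 3% → £0.65
Total tax = £1.33 + £0.21 + £0.46 + £5.16 + £16.63 + £7.14 + £0.36 + £1.31 + £0.65 = £33.25

£33.25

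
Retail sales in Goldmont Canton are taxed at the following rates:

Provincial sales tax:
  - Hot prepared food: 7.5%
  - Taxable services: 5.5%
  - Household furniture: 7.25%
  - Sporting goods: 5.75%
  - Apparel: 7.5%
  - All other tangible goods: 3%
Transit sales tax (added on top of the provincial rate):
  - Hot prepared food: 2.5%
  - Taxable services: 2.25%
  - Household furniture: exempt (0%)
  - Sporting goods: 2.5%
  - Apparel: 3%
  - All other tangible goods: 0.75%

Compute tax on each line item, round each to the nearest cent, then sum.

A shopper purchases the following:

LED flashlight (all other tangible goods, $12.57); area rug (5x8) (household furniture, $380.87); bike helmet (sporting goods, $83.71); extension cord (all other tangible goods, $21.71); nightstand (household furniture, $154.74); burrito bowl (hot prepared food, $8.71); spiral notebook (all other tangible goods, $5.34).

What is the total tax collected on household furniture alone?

Area rug (5x8) $380.87: household furniture → 7.25% + 0% transit = 7.25% → $27.61
Nightstand $154.74: household furniture → 7.25% + 0% transit = 7.25% → $11.22
Tax on household furniture = $27.61 + $11.22 = $38.83

$38.83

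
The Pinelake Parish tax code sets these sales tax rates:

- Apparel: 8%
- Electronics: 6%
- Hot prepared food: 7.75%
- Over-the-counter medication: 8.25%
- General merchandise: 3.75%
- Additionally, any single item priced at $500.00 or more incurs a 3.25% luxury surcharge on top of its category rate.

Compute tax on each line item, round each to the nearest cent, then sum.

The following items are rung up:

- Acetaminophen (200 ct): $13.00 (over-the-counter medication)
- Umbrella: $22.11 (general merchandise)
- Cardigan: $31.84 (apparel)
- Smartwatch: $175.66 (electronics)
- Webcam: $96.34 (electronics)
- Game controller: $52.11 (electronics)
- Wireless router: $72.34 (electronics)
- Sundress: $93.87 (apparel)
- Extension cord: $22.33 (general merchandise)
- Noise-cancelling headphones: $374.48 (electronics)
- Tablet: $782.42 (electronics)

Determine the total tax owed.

Acetaminophen (200 ct) $13.00: over-the-counter medication → 8.25% → $1.07
Umbrella $22.11: general merchandise → 3.75% → $0.83
Cardigan $31.84: apparel → 8% → $2.55
Smartwatch $175.66: electronics → 6% → $10.54
Webcam $96.34: electronics → 6% → $5.78
Game controller $52.11: electronics → 6% → $3.13
Wireless router $72.34: electronics → 6% → $4.34
Sundress $93.87: apparel → 8% → $7.51
Extension cord $22.33: general merchandise → 3.75% → $0.84
Noise-cancelling headphones $374.48: electronics → 6% → $22.47
Tablet $782.42: electronics → 6% + 3.25% surcharge = 9.25% → $72.37
Total tax = $1.07 + $0.83 + $2.55 + $10.54 + $5.78 + $3.13 + $4.34 + $7.51 + $0.84 + $22.47 + $72.37 = $131.43

$131.43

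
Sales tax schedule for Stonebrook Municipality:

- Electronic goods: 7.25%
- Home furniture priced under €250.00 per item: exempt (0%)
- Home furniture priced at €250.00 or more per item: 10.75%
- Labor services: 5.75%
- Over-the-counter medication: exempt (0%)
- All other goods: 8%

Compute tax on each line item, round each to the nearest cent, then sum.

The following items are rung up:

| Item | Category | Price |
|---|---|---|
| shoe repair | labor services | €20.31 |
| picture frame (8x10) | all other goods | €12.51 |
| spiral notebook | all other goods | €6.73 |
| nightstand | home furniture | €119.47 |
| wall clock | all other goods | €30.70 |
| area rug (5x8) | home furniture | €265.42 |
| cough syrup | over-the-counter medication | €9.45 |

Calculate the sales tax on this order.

€33.70

Shoe repair €20.31: labor services → 5.75% → €1.17
Picture frame (8x10) €12.51: all other goods → 8% → €1.00
Spiral notebook €6.73: all other goods → 8% → €0.54
Nightstand €119.47: home furniture, under €250.00 → 0% → €0.00
Wall clock €30.70: all other goods → 8% → €2.46
Area rug (5x8) €265.42: home furniture, €250.00 or more → 10.75% → €28.53
Cough syrup €9.45: over-the-counter medication → 0% → €0.00
Total tax = €1.17 + €1.00 + €0.54 + €2.46 + €28.53 = €33.70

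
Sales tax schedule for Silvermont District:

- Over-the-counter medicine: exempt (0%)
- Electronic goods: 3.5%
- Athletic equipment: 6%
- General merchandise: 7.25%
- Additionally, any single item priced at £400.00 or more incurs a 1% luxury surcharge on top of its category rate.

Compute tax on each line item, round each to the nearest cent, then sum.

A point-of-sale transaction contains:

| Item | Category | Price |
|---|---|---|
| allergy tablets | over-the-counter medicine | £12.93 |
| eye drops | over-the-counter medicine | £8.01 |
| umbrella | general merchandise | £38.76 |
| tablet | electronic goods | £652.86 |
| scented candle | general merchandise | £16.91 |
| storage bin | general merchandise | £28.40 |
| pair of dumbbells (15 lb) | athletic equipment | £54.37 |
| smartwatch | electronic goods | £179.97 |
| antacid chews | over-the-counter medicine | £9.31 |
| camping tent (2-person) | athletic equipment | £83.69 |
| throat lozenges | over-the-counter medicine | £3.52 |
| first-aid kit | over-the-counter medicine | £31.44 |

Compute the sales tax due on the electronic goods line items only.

Tablet £652.86: electronic goods → 3.5% + 1% surcharge = 4.5% → £29.38
Smartwatch £179.97: electronic goods → 3.5% → £6.30
Tax on electronic goods = £29.38 + £6.30 = £35.68

£35.68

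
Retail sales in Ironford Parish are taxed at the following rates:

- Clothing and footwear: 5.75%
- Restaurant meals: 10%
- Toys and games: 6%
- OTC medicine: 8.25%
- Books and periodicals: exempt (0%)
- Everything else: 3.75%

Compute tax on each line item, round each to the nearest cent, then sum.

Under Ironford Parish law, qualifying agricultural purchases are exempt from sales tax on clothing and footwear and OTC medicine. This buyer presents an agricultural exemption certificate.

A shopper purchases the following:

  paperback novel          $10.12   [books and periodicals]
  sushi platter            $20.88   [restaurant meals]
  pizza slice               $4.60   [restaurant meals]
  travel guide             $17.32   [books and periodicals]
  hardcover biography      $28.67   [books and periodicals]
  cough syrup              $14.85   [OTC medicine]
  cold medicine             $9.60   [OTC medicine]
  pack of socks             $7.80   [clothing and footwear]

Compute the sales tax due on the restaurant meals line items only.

Sushi platter $20.88: restaurant meals → 10% → $2.09
Pizza slice $4.60: restaurant meals → 10% → $0.46
Tax on restaurant meals = $2.09 + $0.46 = $2.55

$2.55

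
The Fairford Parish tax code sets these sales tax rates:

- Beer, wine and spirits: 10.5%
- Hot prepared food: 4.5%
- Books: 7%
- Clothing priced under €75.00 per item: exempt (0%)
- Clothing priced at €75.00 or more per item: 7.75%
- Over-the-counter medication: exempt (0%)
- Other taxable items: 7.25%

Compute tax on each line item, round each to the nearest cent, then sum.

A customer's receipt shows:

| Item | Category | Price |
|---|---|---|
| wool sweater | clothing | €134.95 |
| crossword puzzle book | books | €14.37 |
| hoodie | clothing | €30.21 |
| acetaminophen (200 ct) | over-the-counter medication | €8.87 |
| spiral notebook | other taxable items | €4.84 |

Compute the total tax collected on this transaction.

Wool sweater €134.95: clothing, €75.00 or more → 7.75% → €10.46
Crossword puzzle book €14.37: books → 7% → €1.01
Hoodie €30.21: clothing, under €75.00 → 0% → €0.00
Acetaminophen (200 ct) €8.87: over-the-counter medication → 0% → €0.00
Spiral notebook €4.84: other taxable items → 7.25% → €0.35
Total tax = €10.46 + €1.01 + €0.35 = €11.82

€11.82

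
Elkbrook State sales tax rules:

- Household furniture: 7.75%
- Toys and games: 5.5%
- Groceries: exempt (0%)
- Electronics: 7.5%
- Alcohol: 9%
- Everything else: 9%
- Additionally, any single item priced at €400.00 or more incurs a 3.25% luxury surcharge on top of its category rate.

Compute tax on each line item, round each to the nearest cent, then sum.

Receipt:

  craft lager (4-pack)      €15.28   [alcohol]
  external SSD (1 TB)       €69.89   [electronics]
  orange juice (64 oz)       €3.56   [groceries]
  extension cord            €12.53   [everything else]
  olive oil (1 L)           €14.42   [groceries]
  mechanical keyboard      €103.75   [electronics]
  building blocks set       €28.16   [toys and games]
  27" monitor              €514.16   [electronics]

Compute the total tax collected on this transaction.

Craft lager (4-pack) €15.28: alcohol → 9% → €1.38
External SSD (1 TB) €69.89: electronics → 7.5% → €5.24
Orange juice (64 oz) €3.56: groceries → 0% → €0.00
Extension cord €12.53: everything else → 9% → €1.13
Olive oil (1 L) €14.42: groceries → 0% → €0.00
Mechanical keyboard €103.75: electronics → 7.5% → €7.78
Building blocks set €28.16: toys and games → 5.5% → €1.55
27" monitor €514.16: electronics → 7.5% + 3.25% surcharge = 10.75% → €55.27
Total tax = €1.38 + €5.24 + €1.13 + €7.78 + €1.55 + €55.27 = €72.35

€72.35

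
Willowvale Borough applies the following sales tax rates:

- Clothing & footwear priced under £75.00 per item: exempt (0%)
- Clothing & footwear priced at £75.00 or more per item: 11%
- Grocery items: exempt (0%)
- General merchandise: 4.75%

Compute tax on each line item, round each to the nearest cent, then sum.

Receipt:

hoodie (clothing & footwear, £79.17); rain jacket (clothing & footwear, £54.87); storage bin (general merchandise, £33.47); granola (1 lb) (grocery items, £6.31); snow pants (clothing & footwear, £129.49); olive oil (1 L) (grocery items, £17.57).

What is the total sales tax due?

£24.54

Hoodie £79.17: clothing & footwear, £75.00 or more → 11% → £8.71
Rain jacket £54.87: clothing & footwear, under £75.00 → 0% → £0.00
Storage bin £33.47: general merchandise → 4.75% → £1.59
Granola (1 lb) £6.31: grocery items → 0% → £0.00
Snow pants £129.49: clothing & footwear, £75.00 or more → 11% → £14.24
Olive oil (1 L) £17.57: grocery items → 0% → £0.00
Total tax = £8.71 + £1.59 + £14.24 = £24.54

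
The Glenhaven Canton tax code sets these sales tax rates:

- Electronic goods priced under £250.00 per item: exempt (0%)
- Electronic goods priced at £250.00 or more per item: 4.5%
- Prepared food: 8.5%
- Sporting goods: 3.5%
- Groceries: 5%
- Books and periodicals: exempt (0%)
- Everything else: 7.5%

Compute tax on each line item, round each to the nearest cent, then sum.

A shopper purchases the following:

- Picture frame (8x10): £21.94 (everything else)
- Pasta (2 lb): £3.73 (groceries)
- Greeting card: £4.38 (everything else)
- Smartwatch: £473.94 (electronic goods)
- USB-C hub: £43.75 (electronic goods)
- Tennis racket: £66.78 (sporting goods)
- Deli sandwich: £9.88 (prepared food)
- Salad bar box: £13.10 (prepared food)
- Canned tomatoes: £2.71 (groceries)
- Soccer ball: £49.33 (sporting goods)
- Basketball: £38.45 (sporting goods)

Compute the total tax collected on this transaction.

Picture frame (8x10) £21.94: everything else → 7.5% → £1.65
Pasta (2 lb) £3.73: groceries → 5% → £0.19
Greeting card £4.38: everything else → 7.5% → £0.33
Smartwatch £473.94: electronic goods, £250.00 or more → 4.5% → £21.33
USB-C hub £43.75: electronic goods, under £250.00 → 0% → £0.00
Tennis racket £66.78: sporting goods → 3.5% → £2.34
Deli sandwich £9.88: prepared food → 8.5% → £0.84
Salad bar box £13.10: prepared food → 8.5% → £1.11
Canned tomatoes £2.71: groceries → 5% → £0.14
Soccer ball £49.33: sporting goods → 3.5% → £1.73
Basketball £38.45: sporting goods → 3.5% → £1.35
Total tax = £1.65 + £0.19 + £0.33 + £21.33 + £2.34 + £0.84 + £1.11 + £0.14 + £1.73 + £1.35 = £31.01

£31.01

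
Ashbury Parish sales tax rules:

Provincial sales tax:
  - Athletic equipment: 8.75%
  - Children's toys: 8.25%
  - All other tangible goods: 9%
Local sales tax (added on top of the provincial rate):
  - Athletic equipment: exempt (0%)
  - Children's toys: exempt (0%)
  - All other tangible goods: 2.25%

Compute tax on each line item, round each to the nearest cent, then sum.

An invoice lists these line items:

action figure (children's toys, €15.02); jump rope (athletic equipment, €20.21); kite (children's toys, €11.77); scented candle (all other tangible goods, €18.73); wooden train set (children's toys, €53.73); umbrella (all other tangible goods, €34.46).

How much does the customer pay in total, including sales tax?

€168.32

Action figure €15.02: children's toys → 8.25% + 0% local = 8.25% → €1.24
Jump rope €20.21: athletic equipment → 8.75% + 0% local = 8.75% → €1.77
Kite €11.77: children's toys → 8.25% + 0% local = 8.25% → €0.97
Scented candle €18.73: all other tangible goods → 9% + 2.25% local = 11.25% → €2.11
Wooden train set €53.73: children's toys → 8.25% + 0% local = 8.25% → €4.43
Umbrella €34.46: all other tangible goods → 9% + 2.25% local = 11.25% → €3.88
Subtotal = €153.92; tax = €14.40; total due = €168.32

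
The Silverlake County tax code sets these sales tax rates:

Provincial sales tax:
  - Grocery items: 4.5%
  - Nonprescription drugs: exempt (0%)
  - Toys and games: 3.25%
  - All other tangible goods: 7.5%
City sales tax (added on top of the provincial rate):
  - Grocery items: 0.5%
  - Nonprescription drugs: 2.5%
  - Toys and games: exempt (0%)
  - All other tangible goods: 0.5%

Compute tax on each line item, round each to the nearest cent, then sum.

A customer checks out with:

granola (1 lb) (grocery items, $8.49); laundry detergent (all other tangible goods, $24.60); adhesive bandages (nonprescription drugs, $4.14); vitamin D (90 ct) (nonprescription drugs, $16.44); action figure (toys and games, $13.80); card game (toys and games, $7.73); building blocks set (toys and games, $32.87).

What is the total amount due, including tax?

Granola (1 lb) $8.49: grocery items → 4.5% + 0.5% city = 5% → $0.42
Laundry detergent $24.60: all other tangible goods → 7.5% + 0.5% city = 8% → $1.97
Adhesive bandages $4.14: nonprescription drugs → 0% + 2.5% city = 2.5% → $0.10
Vitamin D (90 ct) $16.44: nonprescription drugs → 0% + 2.5% city = 2.5% → $0.41
Action figure $13.80: toys and games → 3.25% + 0% city = 3.25% → $0.45
Card game $7.73: toys and games → 3.25% + 0% city = 3.25% → $0.25
Building blocks set $32.87: toys and games → 3.25% + 0% city = 3.25% → $1.07
Subtotal = $108.07; tax = $4.67; total due = $112.74

$112.74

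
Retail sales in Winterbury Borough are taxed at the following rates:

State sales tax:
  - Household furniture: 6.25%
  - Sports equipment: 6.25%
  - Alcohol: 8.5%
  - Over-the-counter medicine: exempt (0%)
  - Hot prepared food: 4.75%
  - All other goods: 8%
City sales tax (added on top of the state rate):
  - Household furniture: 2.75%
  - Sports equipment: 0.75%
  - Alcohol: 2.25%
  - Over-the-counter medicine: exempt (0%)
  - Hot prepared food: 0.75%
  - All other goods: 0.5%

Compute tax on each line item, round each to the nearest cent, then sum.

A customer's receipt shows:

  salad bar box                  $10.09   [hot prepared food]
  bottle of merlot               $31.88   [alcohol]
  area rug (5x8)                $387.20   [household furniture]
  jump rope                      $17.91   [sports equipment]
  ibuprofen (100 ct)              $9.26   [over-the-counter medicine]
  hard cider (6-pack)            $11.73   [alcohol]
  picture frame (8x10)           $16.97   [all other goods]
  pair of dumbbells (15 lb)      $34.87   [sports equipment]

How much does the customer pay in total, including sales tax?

Salad bar box $10.09: hot prepared food → 4.75% + 0.75% city = 5.5% → $0.55
Bottle of merlot $31.88: alcohol → 8.5% + 2.25% city = 10.75% → $3.43
Area rug (5x8) $387.20: household furniture → 6.25% + 2.75% city = 9% → $34.85
Jump rope $17.91: sports equipment → 6.25% + 0.75% city = 7% → $1.25
Ibuprofen (100 ct) $9.26: over-the-counter medicine → 0% + 0% city = 0% → $0.00
Hard cider (6-pack) $11.73: alcohol → 8.5% + 2.25% city = 10.75% → $1.26
Picture frame (8x10) $16.97: all other goods → 8% + 0.5% city = 8.5% → $1.44
Pair of dumbbells (15 lb) $34.87: sports equipment → 6.25% + 0.75% city = 7% → $2.44
Subtotal = $519.91; tax = $45.22; total due = $565.13

$565.13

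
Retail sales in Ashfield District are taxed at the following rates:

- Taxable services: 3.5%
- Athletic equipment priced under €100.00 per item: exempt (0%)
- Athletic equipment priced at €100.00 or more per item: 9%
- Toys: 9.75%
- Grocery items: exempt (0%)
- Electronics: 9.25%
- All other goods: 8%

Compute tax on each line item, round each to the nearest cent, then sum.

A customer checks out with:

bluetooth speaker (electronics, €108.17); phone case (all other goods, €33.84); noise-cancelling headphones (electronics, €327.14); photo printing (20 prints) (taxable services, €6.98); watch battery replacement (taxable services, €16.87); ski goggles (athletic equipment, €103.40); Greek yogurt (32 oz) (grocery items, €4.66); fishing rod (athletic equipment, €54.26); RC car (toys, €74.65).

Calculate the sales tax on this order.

€60.40

Bluetooth speaker €108.17: electronics → 9.25% → €10.01
Phone case €33.84: all other goods → 8% → €2.71
Noise-cancelling headphones €327.14: electronics → 9.25% → €30.26
Photo printing (20 prints) €6.98: taxable services → 3.5% → €0.24
Watch battery replacement €16.87: taxable services → 3.5% → €0.59
Ski goggles €103.40: athletic equipment, €100.00 or more → 9% → €9.31
Greek yogurt (32 oz) €4.66: grocery items → 0% → €0.00
Fishing rod €54.26: athletic equipment, under €100.00 → 0% → €0.00
RC car €74.65: toys → 9.75% → €7.28
Total tax = €10.01 + €2.71 + €30.26 + €0.24 + €0.59 + €9.31 + €7.28 = €60.40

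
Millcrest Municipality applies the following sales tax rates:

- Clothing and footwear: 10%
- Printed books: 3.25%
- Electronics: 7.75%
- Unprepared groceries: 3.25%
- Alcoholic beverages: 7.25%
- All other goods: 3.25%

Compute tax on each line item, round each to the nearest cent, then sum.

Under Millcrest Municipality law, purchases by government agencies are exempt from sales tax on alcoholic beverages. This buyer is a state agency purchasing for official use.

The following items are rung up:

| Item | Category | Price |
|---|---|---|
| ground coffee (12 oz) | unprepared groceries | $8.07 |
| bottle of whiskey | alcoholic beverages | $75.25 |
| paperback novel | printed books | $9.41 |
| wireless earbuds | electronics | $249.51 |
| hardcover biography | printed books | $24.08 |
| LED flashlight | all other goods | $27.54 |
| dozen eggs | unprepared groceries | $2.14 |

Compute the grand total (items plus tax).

$417.66

Ground coffee (12 oz) $8.07: unprepared groceries → 3.25% → $0.26
Bottle of whiskey $75.25: alcoholic beverages, buyer-exempt → 0% → $0.00
Paperback novel $9.41: printed books → 3.25% → $0.31
Wireless earbuds $249.51: electronics → 7.75% → $19.34
Hardcover biography $24.08: printed books → 3.25% → $0.78
LED flashlight $27.54: all other goods → 3.25% → $0.90
Dozen eggs $2.14: unprepared groceries → 3.25% → $0.07
Subtotal = $396.00; tax = $21.66; total due = $417.66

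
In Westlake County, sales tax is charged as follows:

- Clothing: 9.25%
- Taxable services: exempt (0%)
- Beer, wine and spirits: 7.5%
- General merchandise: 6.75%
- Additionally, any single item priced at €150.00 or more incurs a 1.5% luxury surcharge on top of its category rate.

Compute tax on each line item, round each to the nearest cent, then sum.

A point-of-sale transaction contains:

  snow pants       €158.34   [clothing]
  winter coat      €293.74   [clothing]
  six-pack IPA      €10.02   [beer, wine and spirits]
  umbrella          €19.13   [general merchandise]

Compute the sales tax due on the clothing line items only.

Snow pants €158.34: clothing → 9.25% + 1.5% surcharge = 10.75% → €17.02
Winter coat €293.74: clothing → 9.25% + 1.5% surcharge = 10.75% → €31.58
Tax on clothing = €17.02 + €31.58 = €48.60

€48.60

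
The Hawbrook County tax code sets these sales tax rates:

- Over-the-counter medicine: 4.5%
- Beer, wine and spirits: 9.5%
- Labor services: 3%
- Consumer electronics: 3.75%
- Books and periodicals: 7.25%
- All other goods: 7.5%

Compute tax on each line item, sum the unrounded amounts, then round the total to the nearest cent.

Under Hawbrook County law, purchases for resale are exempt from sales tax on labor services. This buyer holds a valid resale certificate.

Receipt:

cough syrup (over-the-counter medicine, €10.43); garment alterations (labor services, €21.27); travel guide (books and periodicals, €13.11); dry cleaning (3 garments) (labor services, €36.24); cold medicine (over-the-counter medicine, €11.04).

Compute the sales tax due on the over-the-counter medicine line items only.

Cough syrup €10.43: over-the-counter medicine → 4.5% → €0.46935
Cold medicine €11.04: over-the-counter medicine → 4.5% → €0.4968
Tax on over-the-counter medicine: unrounded sum = €0.96615 → €0.97

€0.97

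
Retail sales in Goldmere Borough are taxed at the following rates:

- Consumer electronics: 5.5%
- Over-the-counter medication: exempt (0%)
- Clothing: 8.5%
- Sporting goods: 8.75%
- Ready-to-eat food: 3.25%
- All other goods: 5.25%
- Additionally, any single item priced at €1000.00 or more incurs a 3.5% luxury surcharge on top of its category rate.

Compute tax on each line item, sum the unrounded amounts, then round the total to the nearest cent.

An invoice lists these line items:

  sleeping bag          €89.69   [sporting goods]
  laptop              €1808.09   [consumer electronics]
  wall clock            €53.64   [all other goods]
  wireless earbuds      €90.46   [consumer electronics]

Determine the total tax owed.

Sleeping bag €89.69: sporting goods → 8.75% → €7.847875
Laptop €1808.09: consumer electronics → 5.5% + 3.5% surcharge = 9% → €162.7281
Wall clock €53.64: all other goods → 5.25% → €2.8161
Wireless earbuds €90.46: consumer electronics → 5.5% → €4.9753
Unrounded tax sum = €178.367375 → €178.37

€178.37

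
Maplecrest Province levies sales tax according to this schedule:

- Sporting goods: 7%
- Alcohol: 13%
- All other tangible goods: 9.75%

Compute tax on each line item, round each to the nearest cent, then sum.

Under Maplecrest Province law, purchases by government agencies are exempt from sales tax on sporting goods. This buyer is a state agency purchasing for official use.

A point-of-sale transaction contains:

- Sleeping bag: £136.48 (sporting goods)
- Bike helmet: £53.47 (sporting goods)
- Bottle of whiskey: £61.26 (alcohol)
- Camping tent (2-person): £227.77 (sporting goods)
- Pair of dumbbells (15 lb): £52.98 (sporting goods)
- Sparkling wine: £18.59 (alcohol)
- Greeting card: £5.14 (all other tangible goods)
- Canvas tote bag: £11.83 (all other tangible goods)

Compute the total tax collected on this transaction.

Sleeping bag £136.48: sporting goods, buyer-exempt → 0% → £0.00
Bike helmet £53.47: sporting goods, buyer-exempt → 0% → £0.00
Bottle of whiskey £61.26: alcohol → 13% → £7.96
Camping tent (2-person) £227.77: sporting goods, buyer-exempt → 0% → £0.00
Pair of dumbbells (15 lb) £52.98: sporting goods, buyer-exempt → 0% → £0.00
Sparkling wine £18.59: alcohol → 13% → £2.42
Greeting card £5.14: all other tangible goods → 9.75% → £0.50
Canvas tote bag £11.83: all other tangible goods → 9.75% → £1.15
Total tax = £7.96 + £2.42 + £0.50 + £1.15 = £12.03

£12.03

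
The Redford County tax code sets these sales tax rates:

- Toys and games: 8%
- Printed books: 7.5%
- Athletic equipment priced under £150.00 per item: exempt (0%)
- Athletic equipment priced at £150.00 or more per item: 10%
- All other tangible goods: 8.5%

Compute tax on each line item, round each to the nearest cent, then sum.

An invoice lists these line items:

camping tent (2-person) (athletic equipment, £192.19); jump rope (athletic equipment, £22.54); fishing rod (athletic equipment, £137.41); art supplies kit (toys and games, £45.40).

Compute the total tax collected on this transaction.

Camping tent (2-person) £192.19: athletic equipment, £150.00 or more → 10% → £19.22
Jump rope £22.54: athletic equipment, under £150.00 → 0% → £0.00
Fishing rod £137.41: athletic equipment, under £150.00 → 0% → £0.00
Art supplies kit £45.40: toys and games → 8% → £3.63
Total tax = £19.22 + £3.63 = £22.85

£22.85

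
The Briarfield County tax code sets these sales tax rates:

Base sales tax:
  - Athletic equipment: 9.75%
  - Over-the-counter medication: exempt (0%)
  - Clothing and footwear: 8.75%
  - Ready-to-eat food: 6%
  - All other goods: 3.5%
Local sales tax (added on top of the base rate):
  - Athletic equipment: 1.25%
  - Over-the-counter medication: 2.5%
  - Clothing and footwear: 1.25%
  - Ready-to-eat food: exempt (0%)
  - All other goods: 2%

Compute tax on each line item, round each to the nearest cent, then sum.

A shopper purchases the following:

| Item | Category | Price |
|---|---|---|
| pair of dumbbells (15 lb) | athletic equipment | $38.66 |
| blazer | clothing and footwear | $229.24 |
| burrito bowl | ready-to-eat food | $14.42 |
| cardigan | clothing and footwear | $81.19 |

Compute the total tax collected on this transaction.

Pair of dumbbells (15 lb) $38.66: athletic equipment → 9.75% + 1.25% local = 11% → $4.25
Blazer $229.24: clothing and footwear → 8.75% + 1.25% local = 10% → $22.92
Burrito bowl $14.42: ready-to-eat food → 6% + 0% local = 6% → $0.87
Cardigan $81.19: clothing and footwear → 8.75% + 1.25% local = 10% → $8.12
Total tax = $4.25 + $22.92 + $0.87 + $8.12 = $36.16

$36.16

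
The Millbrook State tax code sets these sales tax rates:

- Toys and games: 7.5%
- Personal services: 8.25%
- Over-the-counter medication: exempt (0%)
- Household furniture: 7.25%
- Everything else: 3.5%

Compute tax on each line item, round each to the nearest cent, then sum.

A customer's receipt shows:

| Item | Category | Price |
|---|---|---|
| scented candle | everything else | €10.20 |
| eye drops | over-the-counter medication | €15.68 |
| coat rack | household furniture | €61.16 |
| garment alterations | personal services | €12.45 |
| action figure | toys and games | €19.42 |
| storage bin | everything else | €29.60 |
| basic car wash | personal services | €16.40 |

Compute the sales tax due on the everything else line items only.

€1.40

Scented candle €10.20: everything else → 3.5% → €0.36
Storage bin €29.60: everything else → 3.5% → €1.04
Tax on everything else = €0.36 + €1.04 = €1.40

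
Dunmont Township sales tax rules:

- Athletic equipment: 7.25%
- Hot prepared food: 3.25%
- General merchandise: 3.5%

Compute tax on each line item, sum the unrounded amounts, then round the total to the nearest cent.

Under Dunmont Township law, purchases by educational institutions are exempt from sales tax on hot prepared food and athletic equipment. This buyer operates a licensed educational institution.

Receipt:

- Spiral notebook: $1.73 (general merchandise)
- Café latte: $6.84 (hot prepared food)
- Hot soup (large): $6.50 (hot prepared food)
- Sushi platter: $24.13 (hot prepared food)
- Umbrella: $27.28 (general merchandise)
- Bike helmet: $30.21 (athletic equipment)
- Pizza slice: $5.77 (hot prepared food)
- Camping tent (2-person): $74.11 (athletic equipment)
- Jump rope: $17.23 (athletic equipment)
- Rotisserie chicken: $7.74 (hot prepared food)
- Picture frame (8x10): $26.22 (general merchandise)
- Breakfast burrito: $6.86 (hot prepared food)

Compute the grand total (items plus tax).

$236.55

Spiral notebook $1.73: general merchandise → 3.5% → $0.06055
Café latte $6.84: hot prepared food, buyer-exempt → 0% → $0.00
Hot soup (large) $6.50: hot prepared food, buyer-exempt → 0% → $0.00
Sushi platter $24.13: hot prepared food, buyer-exempt → 0% → $0.00
Umbrella $27.28: general merchandise → 3.5% → $0.9548
Bike helmet $30.21: athletic equipment, buyer-exempt → 0% → $0.00
Pizza slice $5.77: hot prepared food, buyer-exempt → 0% → $0.00
Camping tent (2-person) $74.11: athletic equipment, buyer-exempt → 0% → $0.00
Jump rope $17.23: athletic equipment, buyer-exempt → 0% → $0.00
Rotisserie chicken $7.74: hot prepared food, buyer-exempt → 0% → $0.00
Picture frame (8x10) $26.22: general merchandise → 3.5% → $0.9177
Breakfast burrito $6.86: hot prepared food, buyer-exempt → 0% → $0.00
Subtotal = $234.62; unrounded tax = $1.93305 → $1.93; total due = $236.55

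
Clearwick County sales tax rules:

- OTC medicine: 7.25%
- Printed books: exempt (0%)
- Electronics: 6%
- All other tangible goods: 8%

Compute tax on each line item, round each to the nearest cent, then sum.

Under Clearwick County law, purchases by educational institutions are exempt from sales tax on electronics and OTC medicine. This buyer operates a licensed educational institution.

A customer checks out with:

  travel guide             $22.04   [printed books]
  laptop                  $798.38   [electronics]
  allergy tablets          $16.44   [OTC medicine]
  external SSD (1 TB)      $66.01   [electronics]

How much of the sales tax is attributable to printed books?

Travel guide $22.04: printed books → 0% → $0.00
Tax on printed books = $0.00

$0.00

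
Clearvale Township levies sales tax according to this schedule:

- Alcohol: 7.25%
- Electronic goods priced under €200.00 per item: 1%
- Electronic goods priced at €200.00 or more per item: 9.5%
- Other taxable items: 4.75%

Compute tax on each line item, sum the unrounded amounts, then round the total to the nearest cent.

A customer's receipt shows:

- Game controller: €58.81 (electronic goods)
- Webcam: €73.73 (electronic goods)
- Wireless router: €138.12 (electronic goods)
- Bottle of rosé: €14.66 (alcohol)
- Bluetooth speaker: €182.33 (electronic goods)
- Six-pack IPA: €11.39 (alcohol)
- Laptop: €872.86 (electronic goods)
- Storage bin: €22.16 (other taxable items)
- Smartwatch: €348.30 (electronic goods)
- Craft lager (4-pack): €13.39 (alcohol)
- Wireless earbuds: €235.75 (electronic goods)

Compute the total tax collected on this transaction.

Game controller €58.81: electronic goods, under €200.00 → 1% → €0.5881
Webcam €73.73: electronic goods, under €200.00 → 1% → €0.7373
Wireless router €138.12: electronic goods, under €200.00 → 1% → €1.3812
Bottle of rosé €14.66: alcohol → 7.25% → €1.06285
Bluetooth speaker €182.33: electronic goods, under €200.00 → 1% → €1.8233
Six-pack IPA €11.39: alcohol → 7.25% → €0.825775
Laptop €872.86: electronic goods, €200.00 or more → 9.5% → €82.9217
Storage bin €22.16: other taxable items → 4.75% → €1.0526
Smartwatch €348.30: electronic goods, €200.00 or more → 9.5% → €33.0885
Craft lager (4-pack) €13.39: alcohol → 7.25% → €0.970775
Wireless earbuds €235.75: electronic goods, €200.00 or more → 9.5% → €22.39625
Unrounded tax sum = €146.84835 → €146.85

€146.85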